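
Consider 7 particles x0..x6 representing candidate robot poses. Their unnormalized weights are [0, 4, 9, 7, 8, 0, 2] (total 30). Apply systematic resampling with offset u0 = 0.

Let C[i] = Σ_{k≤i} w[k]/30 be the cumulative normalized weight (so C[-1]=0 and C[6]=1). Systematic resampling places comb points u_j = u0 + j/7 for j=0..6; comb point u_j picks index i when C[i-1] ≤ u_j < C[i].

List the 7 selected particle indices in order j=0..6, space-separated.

C = [0, 2/15, 13/30, 2/3, 14/15, 14/15, 1]
j=0: u_0=0 ∈ [0, 2/15) → index 1
j=1: u_1=1/7 ∈ [2/15, 13/30) → index 2
j=2: u_2=2/7 ∈ [2/15, 13/30) → index 2
j=3: u_3=3/7 ∈ [2/15, 13/30) → index 2
j=4: u_4=4/7 ∈ [13/30, 2/3) → index 3
j=5: u_5=5/7 ∈ [2/3, 14/15) → index 4
j=6: u_6=6/7 ∈ [2/3, 14/15) → index 4

1 2 2 2 3 4 4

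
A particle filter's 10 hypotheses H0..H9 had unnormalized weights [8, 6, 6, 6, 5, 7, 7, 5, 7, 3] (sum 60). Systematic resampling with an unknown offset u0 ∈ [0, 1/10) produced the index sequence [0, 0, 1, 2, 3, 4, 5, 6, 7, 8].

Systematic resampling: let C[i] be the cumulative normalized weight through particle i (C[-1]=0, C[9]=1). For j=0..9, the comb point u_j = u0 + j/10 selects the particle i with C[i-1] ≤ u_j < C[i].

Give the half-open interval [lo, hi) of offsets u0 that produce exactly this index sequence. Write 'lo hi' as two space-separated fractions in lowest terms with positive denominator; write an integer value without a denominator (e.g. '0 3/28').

0 1/60

C = [2/15, 7/30, 1/3, 13/30, 31/60, 19/30, 3/4, 5/6, 19/20, 1]
j=0 picked index 0: u0 ∈ [0, 2/15)
j=1 picked index 0: u0 ∈ [-1/10, 1/30)
j=2 picked index 1: u0 ∈ [-1/15, 1/30)
j=3 picked index 2: u0 ∈ [-1/15, 1/30)
j=4 picked index 3: u0 ∈ [-1/15, 1/30)
j=5 picked index 4: u0 ∈ [-1/15, 1/60)
j=6 picked index 5: u0 ∈ [-1/12, 1/30)
j=7 picked index 6: u0 ∈ [-1/15, 1/20)
j=8 picked index 7: u0 ∈ [-1/20, 1/30)
j=9 picked index 8: u0 ∈ [-1/15, 1/20)
intersection: [0, 1/60)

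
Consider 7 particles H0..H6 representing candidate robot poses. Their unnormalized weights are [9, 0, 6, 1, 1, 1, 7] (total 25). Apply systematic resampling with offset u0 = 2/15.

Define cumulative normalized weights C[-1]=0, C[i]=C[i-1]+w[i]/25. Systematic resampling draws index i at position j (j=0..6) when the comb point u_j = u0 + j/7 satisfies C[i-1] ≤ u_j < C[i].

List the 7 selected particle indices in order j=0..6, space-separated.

C = [9/25, 9/25, 3/5, 16/25, 17/25, 18/25, 1]
j=0: u_0=2/15 ∈ [0, 9/25) → index 0
j=1: u_1=29/105 ∈ [0, 9/25) → index 0
j=2: u_2=44/105 ∈ [9/25, 3/5) → index 2
j=3: u_3=59/105 ∈ [9/25, 3/5) → index 2
j=4: u_4=74/105 ∈ [17/25, 18/25) → index 5
j=5: u_5=89/105 ∈ [18/25, 1) → index 6
j=6: u_6=104/105 ∈ [18/25, 1) → index 6

0 0 2 2 5 6 6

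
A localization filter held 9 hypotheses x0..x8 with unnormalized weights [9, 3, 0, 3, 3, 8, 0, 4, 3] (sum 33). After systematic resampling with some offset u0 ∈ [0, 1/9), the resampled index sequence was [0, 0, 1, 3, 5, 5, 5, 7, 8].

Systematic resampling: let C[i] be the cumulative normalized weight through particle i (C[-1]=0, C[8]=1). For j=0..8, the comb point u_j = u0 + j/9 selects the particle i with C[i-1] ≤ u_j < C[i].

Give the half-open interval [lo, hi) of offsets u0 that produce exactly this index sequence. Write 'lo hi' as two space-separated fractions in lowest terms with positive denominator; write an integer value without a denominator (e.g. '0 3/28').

10/99 1/9

C = [3/11, 4/11, 4/11, 5/11, 6/11, 26/33, 26/33, 10/11, 1]
j=0 picked index 0: u0 ∈ [0, 3/11)
j=1 picked index 0: u0 ∈ [-1/9, 16/99)
j=2 picked index 1: u0 ∈ [5/99, 14/99)
j=3 picked index 3: u0 ∈ [1/33, 4/33)
j=4 picked index 5: u0 ∈ [10/99, 34/99)
j=5 picked index 5: u0 ∈ [-1/99, 23/99)
j=6 picked index 5: u0 ∈ [-4/33, 4/33)
j=7 picked index 7: u0 ∈ [1/99, 13/99)
j=8 picked index 8: u0 ∈ [2/99, 1/9)
intersection: [10/99, 1/9)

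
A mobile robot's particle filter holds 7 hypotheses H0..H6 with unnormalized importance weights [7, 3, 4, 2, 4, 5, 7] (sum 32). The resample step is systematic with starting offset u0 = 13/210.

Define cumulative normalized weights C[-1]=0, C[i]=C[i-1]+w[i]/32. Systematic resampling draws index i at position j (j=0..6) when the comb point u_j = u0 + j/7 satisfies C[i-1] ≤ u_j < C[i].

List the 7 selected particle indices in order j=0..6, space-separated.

C = [7/32, 5/16, 7/16, 1/2, 5/8, 25/32, 1]
j=0: u_0=13/210 ∈ [0, 7/32) → index 0
j=1: u_1=43/210 ∈ [0, 7/32) → index 0
j=2: u_2=73/210 ∈ [5/16, 7/16) → index 2
j=3: u_3=103/210 ∈ [7/16, 1/2) → index 3
j=4: u_4=19/30 ∈ [5/8, 25/32) → index 5
j=5: u_5=163/210 ∈ [5/8, 25/32) → index 5
j=6: u_6=193/210 ∈ [25/32, 1) → index 6

0 0 2 3 5 5 6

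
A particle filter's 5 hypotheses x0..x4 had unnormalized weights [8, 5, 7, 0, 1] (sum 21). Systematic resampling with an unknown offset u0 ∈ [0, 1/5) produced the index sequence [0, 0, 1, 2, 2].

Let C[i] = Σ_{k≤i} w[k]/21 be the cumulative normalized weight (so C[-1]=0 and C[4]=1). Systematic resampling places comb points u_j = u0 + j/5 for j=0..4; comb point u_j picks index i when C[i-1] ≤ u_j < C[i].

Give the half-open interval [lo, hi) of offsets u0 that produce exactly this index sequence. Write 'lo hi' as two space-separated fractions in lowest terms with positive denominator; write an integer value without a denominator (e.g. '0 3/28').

2/105 16/105

C = [8/21, 13/21, 20/21, 20/21, 1]
j=0 picked index 0: u0 ∈ [0, 8/21)
j=1 picked index 0: u0 ∈ [-1/5, 19/105)
j=2 picked index 1: u0 ∈ [-2/105, 23/105)
j=3 picked index 2: u0 ∈ [2/105, 37/105)
j=4 picked index 2: u0 ∈ [-19/105, 16/105)
intersection: [2/105, 16/105)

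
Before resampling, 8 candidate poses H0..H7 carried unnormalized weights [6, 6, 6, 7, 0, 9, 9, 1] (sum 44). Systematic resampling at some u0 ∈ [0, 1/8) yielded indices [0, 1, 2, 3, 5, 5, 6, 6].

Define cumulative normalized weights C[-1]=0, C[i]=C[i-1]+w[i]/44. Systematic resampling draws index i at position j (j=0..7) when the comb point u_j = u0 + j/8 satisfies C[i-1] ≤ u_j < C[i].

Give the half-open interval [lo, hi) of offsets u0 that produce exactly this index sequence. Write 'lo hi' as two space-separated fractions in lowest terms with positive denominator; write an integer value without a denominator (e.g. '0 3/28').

C = [3/22, 3/11, 9/22, 25/44, 25/44, 17/22, 43/44, 1]
j=0 picked index 0: u0 ∈ [0, 3/22)
j=1 picked index 1: u0 ∈ [1/88, 13/88)
j=2 picked index 2: u0 ∈ [1/44, 7/44)
j=3 picked index 3: u0 ∈ [3/88, 17/88)
j=4 picked index 5: u0 ∈ [3/44, 3/11)
j=5 picked index 5: u0 ∈ [-5/88, 13/88)
j=6 picked index 6: u0 ∈ [1/44, 5/22)
j=7 picked index 6: u0 ∈ [-9/88, 9/88)
intersection: [3/44, 9/88)

3/44 9/88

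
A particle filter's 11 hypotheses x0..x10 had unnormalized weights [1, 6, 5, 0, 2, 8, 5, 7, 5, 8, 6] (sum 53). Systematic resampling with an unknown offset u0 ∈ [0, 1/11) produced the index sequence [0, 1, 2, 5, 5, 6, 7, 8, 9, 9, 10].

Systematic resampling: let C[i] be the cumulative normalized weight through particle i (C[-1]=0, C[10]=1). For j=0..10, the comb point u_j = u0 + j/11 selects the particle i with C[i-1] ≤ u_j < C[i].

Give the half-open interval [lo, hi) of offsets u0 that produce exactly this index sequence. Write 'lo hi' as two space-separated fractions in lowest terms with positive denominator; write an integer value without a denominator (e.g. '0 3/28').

5/583 1/53

C = [1/53, 7/53, 12/53, 12/53, 14/53, 22/53, 27/53, 34/53, 39/53, 47/53, 1]
j=0 picked index 0: u0 ∈ [0, 1/53)
j=1 picked index 1: u0 ∈ [-42/583, 24/583)
j=2 picked index 2: u0 ∈ [-29/583, 26/583)
j=3 picked index 5: u0 ∈ [-5/583, 83/583)
j=4 picked index 5: u0 ∈ [-58/583, 30/583)
j=5 picked index 6: u0 ∈ [-23/583, 32/583)
j=6 picked index 7: u0 ∈ [-21/583, 56/583)
j=7 picked index 8: u0 ∈ [3/583, 58/583)
j=8 picked index 9: u0 ∈ [5/583, 93/583)
j=9 picked index 9: u0 ∈ [-48/583, 40/583)
j=10 picked index 10: u0 ∈ [-13/583, 1/11)
intersection: [5/583, 1/53)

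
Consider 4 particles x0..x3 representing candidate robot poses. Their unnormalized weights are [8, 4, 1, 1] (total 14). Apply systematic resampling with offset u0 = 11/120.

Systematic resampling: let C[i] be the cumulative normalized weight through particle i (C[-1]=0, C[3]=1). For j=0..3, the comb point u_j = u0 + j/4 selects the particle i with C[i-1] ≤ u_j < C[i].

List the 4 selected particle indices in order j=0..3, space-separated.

C = [4/7, 6/7, 13/14, 1]
j=0: u_0=11/120 ∈ [0, 4/7) → index 0
j=1: u_1=41/120 ∈ [0, 4/7) → index 0
j=2: u_2=71/120 ∈ [4/7, 6/7) → index 1
j=3: u_3=101/120 ∈ [4/7, 6/7) → index 1

0 0 1 1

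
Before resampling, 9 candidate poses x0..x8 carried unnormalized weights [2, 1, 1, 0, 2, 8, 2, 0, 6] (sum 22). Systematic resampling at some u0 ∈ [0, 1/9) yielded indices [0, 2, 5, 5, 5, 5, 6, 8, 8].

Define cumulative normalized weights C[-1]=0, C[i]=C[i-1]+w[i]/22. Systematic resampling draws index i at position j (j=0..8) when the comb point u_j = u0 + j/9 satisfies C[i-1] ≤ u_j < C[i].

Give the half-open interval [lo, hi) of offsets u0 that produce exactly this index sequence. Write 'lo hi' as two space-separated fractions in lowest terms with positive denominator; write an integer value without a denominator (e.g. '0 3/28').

5/99 2/33

C = [1/11, 3/22, 2/11, 2/11, 3/11, 7/11, 8/11, 8/11, 1]
j=0 picked index 0: u0 ∈ [0, 1/11)
j=1 picked index 2: u0 ∈ [5/198, 7/99)
j=2 picked index 5: u0 ∈ [5/99, 41/99)
j=3 picked index 5: u0 ∈ [-2/33, 10/33)
j=4 picked index 5: u0 ∈ [-17/99, 19/99)
j=5 picked index 5: u0 ∈ [-28/99, 8/99)
j=6 picked index 6: u0 ∈ [-1/33, 2/33)
j=7 picked index 8: u0 ∈ [-5/99, 2/9)
j=8 picked index 8: u0 ∈ [-16/99, 1/9)
intersection: [5/99, 2/33)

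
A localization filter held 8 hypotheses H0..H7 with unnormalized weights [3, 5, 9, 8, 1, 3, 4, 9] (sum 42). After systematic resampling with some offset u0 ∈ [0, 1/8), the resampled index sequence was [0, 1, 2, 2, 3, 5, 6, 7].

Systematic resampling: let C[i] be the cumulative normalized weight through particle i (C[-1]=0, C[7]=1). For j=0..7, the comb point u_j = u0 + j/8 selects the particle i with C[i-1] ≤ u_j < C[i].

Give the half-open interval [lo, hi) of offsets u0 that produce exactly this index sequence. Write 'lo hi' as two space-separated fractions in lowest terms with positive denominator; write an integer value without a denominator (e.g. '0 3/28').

C = [1/14, 4/21, 17/42, 25/42, 13/21, 29/42, 11/14, 1]
j=0 picked index 0: u0 ∈ [0, 1/14)
j=1 picked index 1: u0 ∈ [-3/56, 11/168)
j=2 picked index 2: u0 ∈ [-5/84, 13/84)
j=3 picked index 2: u0 ∈ [-31/168, 5/168)
j=4 picked index 3: u0 ∈ [-2/21, 2/21)
j=5 picked index 5: u0 ∈ [-1/168, 11/168)
j=6 picked index 6: u0 ∈ [-5/84, 1/28)
j=7 picked index 7: u0 ∈ [-5/56, 1/8)
intersection: [0, 5/168)

0 5/168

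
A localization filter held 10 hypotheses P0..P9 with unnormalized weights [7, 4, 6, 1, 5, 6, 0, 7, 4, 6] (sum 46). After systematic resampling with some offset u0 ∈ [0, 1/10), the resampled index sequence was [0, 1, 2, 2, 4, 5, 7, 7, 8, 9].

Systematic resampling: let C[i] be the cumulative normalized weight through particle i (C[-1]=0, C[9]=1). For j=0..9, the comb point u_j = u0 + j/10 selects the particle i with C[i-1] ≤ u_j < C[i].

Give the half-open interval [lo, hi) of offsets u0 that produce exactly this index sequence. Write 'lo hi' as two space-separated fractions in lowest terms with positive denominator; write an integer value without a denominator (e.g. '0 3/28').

6/115 8/115

C = [7/46, 11/46, 17/46, 9/23, 1/2, 29/46, 29/46, 18/23, 20/23, 1]
j=0 picked index 0: u0 ∈ [0, 7/46)
j=1 picked index 1: u0 ∈ [6/115, 16/115)
j=2 picked index 2: u0 ∈ [9/230, 39/230)
j=3 picked index 2: u0 ∈ [-7/115, 8/115)
j=4 picked index 4: u0 ∈ [-1/115, 1/10)
j=5 picked index 5: u0 ∈ [0, 3/23)
j=6 picked index 7: u0 ∈ [7/230, 21/115)
j=7 picked index 7: u0 ∈ [-8/115, 19/230)
j=8 picked index 8: u0 ∈ [-2/115, 8/115)
j=9 picked index 9: u0 ∈ [-7/230, 1/10)
intersection: [6/115, 8/115)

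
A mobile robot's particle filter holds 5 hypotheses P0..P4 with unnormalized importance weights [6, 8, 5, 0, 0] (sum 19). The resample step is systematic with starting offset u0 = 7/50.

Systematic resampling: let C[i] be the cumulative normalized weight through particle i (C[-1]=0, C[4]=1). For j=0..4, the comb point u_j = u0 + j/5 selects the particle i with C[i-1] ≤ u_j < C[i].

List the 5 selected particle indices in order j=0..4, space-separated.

0 1 1 2 2

C = [6/19, 14/19, 1, 1, 1]
j=0: u_0=7/50 ∈ [0, 6/19) → index 0
j=1: u_1=17/50 ∈ [6/19, 14/19) → index 1
j=2: u_2=27/50 ∈ [6/19, 14/19) → index 1
j=3: u_3=37/50 ∈ [14/19, 1) → index 2
j=4: u_4=47/50 ∈ [14/19, 1) → index 2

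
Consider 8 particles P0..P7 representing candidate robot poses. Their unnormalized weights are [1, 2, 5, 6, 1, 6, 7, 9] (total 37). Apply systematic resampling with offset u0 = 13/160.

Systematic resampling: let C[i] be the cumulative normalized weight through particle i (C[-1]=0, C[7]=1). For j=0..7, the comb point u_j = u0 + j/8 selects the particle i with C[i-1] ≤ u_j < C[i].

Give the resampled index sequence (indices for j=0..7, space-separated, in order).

2 2 3 5 6 6 7 7

C = [1/37, 3/37, 8/37, 14/37, 15/37, 21/37, 28/37, 1]
j=0: u_0=13/160 ∈ [3/37, 8/37) → index 2
j=1: u_1=33/160 ∈ [3/37, 8/37) → index 2
j=2: u_2=53/160 ∈ [8/37, 14/37) → index 3
j=3: u_3=73/160 ∈ [15/37, 21/37) → index 5
j=4: u_4=93/160 ∈ [21/37, 28/37) → index 6
j=5: u_5=113/160 ∈ [21/37, 28/37) → index 6
j=6: u_6=133/160 ∈ [28/37, 1) → index 7
j=7: u_7=153/160 ∈ [28/37, 1) → index 7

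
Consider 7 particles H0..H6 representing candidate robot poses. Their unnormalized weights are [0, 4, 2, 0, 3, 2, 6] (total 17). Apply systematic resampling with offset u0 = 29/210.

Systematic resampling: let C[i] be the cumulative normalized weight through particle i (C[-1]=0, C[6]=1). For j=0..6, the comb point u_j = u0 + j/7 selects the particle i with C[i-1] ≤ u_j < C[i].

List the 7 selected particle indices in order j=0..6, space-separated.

1 2 4 5 6 6 6

C = [0, 4/17, 6/17, 6/17, 9/17, 11/17, 1]
j=0: u_0=29/210 ∈ [0, 4/17) → index 1
j=1: u_1=59/210 ∈ [4/17, 6/17) → index 2
j=2: u_2=89/210 ∈ [6/17, 9/17) → index 4
j=3: u_3=17/30 ∈ [9/17, 11/17) → index 5
j=4: u_4=149/210 ∈ [11/17, 1) → index 6
j=5: u_5=179/210 ∈ [11/17, 1) → index 6
j=6: u_6=209/210 ∈ [11/17, 1) → index 6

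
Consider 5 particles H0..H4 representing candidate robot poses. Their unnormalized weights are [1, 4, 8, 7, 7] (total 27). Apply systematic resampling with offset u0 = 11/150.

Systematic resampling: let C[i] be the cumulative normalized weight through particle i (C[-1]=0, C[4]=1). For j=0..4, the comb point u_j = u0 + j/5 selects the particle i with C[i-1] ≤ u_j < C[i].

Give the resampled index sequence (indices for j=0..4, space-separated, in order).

1 2 2 3 4

C = [1/27, 5/27, 13/27, 20/27, 1]
j=0: u_0=11/150 ∈ [1/27, 5/27) → index 1
j=1: u_1=41/150 ∈ [5/27, 13/27) → index 2
j=2: u_2=71/150 ∈ [5/27, 13/27) → index 2
j=3: u_3=101/150 ∈ [13/27, 20/27) → index 3
j=4: u_4=131/150 ∈ [20/27, 1) → index 4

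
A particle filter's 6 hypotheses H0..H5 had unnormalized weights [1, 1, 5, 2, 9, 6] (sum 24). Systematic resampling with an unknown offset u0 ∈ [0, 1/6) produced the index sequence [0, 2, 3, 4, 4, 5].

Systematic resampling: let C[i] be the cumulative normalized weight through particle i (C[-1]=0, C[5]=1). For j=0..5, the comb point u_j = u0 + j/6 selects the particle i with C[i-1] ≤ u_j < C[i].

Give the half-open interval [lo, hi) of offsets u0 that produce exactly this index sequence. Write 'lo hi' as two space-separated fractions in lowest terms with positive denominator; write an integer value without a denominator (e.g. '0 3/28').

0 1/24

C = [1/24, 1/12, 7/24, 3/8, 3/4, 1]
j=0 picked index 0: u0 ∈ [0, 1/24)
j=1 picked index 2: u0 ∈ [-1/12, 1/8)
j=2 picked index 3: u0 ∈ [-1/24, 1/24)
j=3 picked index 4: u0 ∈ [-1/8, 1/4)
j=4 picked index 4: u0 ∈ [-7/24, 1/12)
j=5 picked index 5: u0 ∈ [-1/12, 1/6)
intersection: [0, 1/24)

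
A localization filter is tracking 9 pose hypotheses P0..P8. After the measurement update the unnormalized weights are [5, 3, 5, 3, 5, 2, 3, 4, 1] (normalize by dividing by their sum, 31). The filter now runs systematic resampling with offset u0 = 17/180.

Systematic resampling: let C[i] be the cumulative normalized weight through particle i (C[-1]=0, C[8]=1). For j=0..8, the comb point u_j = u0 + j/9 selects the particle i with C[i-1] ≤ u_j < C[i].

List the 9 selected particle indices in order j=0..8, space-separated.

C = [5/31, 8/31, 13/31, 16/31, 21/31, 23/31, 26/31, 30/31, 1]
j=0: u_0=17/180 ∈ [0, 5/31) → index 0
j=1: u_1=37/180 ∈ [5/31, 8/31) → index 1
j=2: u_2=19/60 ∈ [8/31, 13/31) → index 2
j=3: u_3=77/180 ∈ [13/31, 16/31) → index 3
j=4: u_4=97/180 ∈ [16/31, 21/31) → index 4
j=5: u_5=13/20 ∈ [16/31, 21/31) → index 4
j=6: u_6=137/180 ∈ [23/31, 26/31) → index 6
j=7: u_7=157/180 ∈ [26/31, 30/31) → index 7
j=8: u_8=59/60 ∈ [30/31, 1) → index 8

0 1 2 3 4 4 6 7 8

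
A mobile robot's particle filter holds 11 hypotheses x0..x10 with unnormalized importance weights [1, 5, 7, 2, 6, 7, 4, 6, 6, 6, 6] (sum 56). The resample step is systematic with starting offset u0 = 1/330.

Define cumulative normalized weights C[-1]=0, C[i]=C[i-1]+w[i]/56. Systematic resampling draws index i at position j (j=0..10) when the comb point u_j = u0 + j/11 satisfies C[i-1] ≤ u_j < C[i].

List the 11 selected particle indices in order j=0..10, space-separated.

0 1 2 4 4 5 6 7 8 9 10

C = [1/56, 3/28, 13/56, 15/56, 3/8, 1/2, 4/7, 19/28, 11/14, 25/28, 1]
j=0: u_0=1/330 ∈ [0, 1/56) → index 0
j=1: u_1=31/330 ∈ [1/56, 3/28) → index 1
j=2: u_2=61/330 ∈ [3/28, 13/56) → index 2
j=3: u_3=91/330 ∈ [15/56, 3/8) → index 4
j=4: u_4=11/30 ∈ [15/56, 3/8) → index 4
j=5: u_5=151/330 ∈ [3/8, 1/2) → index 5
j=6: u_6=181/330 ∈ [1/2, 4/7) → index 6
j=7: u_7=211/330 ∈ [4/7, 19/28) → index 7
j=8: u_8=241/330 ∈ [19/28, 11/14) → index 8
j=9: u_9=271/330 ∈ [11/14, 25/28) → index 9
j=10: u_10=301/330 ∈ [25/28, 1) → index 10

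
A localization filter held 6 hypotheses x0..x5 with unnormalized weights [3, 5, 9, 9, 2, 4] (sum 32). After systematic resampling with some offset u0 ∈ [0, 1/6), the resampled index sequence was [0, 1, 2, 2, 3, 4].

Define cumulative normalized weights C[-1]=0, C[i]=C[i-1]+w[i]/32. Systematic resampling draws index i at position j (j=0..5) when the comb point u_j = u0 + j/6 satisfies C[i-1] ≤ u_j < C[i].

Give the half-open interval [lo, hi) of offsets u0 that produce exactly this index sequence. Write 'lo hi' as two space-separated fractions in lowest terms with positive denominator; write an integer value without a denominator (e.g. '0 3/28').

0 1/32

C = [3/32, 1/4, 17/32, 13/16, 7/8, 1]
j=0 picked index 0: u0 ∈ [0, 3/32)
j=1 picked index 1: u0 ∈ [-7/96, 1/12)
j=2 picked index 2: u0 ∈ [-1/12, 19/96)
j=3 picked index 2: u0 ∈ [-1/4, 1/32)
j=4 picked index 3: u0 ∈ [-13/96, 7/48)
j=5 picked index 4: u0 ∈ [-1/48, 1/24)
intersection: [0, 1/32)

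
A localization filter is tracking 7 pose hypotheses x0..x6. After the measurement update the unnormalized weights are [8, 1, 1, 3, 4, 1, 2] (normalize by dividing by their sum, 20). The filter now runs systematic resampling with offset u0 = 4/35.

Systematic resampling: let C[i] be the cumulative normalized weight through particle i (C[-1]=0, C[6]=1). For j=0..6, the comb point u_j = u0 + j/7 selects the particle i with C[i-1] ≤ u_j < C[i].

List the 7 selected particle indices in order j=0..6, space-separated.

0 0 1 3 4 4 6

C = [2/5, 9/20, 1/2, 13/20, 17/20, 9/10, 1]
j=0: u_0=4/35 ∈ [0, 2/5) → index 0
j=1: u_1=9/35 ∈ [0, 2/5) → index 0
j=2: u_2=2/5 ∈ [2/5, 9/20) → index 1
j=3: u_3=19/35 ∈ [1/2, 13/20) → index 3
j=4: u_4=24/35 ∈ [13/20, 17/20) → index 4
j=5: u_5=29/35 ∈ [13/20, 17/20) → index 4
j=6: u_6=34/35 ∈ [9/10, 1) → index 6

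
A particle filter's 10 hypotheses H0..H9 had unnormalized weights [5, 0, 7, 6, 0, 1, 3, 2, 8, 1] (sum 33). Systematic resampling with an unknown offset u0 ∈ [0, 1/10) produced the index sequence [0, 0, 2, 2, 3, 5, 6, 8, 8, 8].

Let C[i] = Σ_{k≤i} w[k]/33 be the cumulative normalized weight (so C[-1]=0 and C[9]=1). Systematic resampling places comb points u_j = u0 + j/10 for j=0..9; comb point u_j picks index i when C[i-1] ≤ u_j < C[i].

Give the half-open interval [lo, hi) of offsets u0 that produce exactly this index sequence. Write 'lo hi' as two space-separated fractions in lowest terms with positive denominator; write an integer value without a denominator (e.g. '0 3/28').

C = [5/33, 5/33, 4/11, 6/11, 6/11, 19/33, 2/3, 8/11, 32/33, 1]
j=0 picked index 0: u0 ∈ [0, 5/33)
j=1 picked index 0: u0 ∈ [-1/10, 17/330)
j=2 picked index 2: u0 ∈ [-8/165, 9/55)
j=3 picked index 2: u0 ∈ [-49/330, 7/110)
j=4 picked index 3: u0 ∈ [-2/55, 8/55)
j=5 picked index 5: u0 ∈ [1/22, 5/66)
j=6 picked index 6: u0 ∈ [-4/165, 1/15)
j=7 picked index 8: u0 ∈ [3/110, 89/330)
j=8 picked index 8: u0 ∈ [-4/55, 28/165)
j=9 picked index 8: u0 ∈ [-19/110, 23/330)
intersection: [1/22, 17/330)

1/22 17/330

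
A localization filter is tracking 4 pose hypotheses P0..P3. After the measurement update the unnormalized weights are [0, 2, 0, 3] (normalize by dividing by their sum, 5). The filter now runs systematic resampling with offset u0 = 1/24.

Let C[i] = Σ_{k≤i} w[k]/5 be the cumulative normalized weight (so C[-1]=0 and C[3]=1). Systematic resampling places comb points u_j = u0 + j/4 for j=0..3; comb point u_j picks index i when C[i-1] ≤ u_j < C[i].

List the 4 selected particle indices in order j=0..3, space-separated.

C = [0, 2/5, 2/5, 1]
j=0: u_0=1/24 ∈ [0, 2/5) → index 1
j=1: u_1=7/24 ∈ [0, 2/5) → index 1
j=2: u_2=13/24 ∈ [2/5, 1) → index 3
j=3: u_3=19/24 ∈ [2/5, 1) → index 3

1 1 3 3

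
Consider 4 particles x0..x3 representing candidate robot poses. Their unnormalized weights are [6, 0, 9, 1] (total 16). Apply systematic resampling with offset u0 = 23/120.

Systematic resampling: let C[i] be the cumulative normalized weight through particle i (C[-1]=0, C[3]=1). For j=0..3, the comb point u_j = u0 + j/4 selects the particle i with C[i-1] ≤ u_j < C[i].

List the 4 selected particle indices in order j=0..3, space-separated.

0 2 2 3

C = [3/8, 3/8, 15/16, 1]
j=0: u_0=23/120 ∈ [0, 3/8) → index 0
j=1: u_1=53/120 ∈ [3/8, 15/16) → index 2
j=2: u_2=83/120 ∈ [3/8, 15/16) → index 2
j=3: u_3=113/120 ∈ [15/16, 1) → index 3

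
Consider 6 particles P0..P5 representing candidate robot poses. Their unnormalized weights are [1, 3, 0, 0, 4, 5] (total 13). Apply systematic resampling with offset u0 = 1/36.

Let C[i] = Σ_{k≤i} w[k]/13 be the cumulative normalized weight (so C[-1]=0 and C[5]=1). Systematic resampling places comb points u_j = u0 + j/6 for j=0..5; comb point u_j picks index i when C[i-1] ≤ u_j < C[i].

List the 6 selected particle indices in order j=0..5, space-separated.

C = [1/13, 4/13, 4/13, 4/13, 8/13, 1]
j=0: u_0=1/36 ∈ [0, 1/13) → index 0
j=1: u_1=7/36 ∈ [1/13, 4/13) → index 1
j=2: u_2=13/36 ∈ [4/13, 8/13) → index 4
j=3: u_3=19/36 ∈ [4/13, 8/13) → index 4
j=4: u_4=25/36 ∈ [8/13, 1) → index 5
j=5: u_5=31/36 ∈ [8/13, 1) → index 5

0 1 4 4 5 5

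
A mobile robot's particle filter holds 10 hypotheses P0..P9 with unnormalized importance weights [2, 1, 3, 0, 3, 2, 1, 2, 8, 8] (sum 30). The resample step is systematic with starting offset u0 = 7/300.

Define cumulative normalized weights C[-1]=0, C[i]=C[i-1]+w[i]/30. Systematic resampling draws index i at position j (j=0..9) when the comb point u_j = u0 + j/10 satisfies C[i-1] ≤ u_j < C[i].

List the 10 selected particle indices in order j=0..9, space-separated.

0 2 4 5 7 8 8 8 9 9

C = [1/15, 1/10, 1/5, 1/5, 3/10, 11/30, 2/5, 7/15, 11/15, 1]
j=0: u_0=7/300 ∈ [0, 1/15) → index 0
j=1: u_1=37/300 ∈ [1/10, 1/5) → index 2
j=2: u_2=67/300 ∈ [1/5, 3/10) → index 4
j=3: u_3=97/300 ∈ [3/10, 11/30) → index 5
j=4: u_4=127/300 ∈ [2/5, 7/15) → index 7
j=5: u_5=157/300 ∈ [7/15, 11/15) → index 8
j=6: u_6=187/300 ∈ [7/15, 11/15) → index 8
j=7: u_7=217/300 ∈ [7/15, 11/15) → index 8
j=8: u_8=247/300 ∈ [11/15, 1) → index 9
j=9: u_9=277/300 ∈ [11/15, 1) → index 9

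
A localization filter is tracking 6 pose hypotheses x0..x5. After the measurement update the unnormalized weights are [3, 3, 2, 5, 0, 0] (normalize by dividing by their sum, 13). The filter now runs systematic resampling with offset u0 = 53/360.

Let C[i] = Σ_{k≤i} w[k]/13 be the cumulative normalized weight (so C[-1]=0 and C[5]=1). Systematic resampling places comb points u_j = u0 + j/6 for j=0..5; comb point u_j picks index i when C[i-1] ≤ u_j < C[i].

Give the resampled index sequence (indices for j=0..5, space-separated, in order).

0 1 2 3 3 3

C = [3/13, 6/13, 8/13, 1, 1, 1]
j=0: u_0=53/360 ∈ [0, 3/13) → index 0
j=1: u_1=113/360 ∈ [3/13, 6/13) → index 1
j=2: u_2=173/360 ∈ [6/13, 8/13) → index 2
j=3: u_3=233/360 ∈ [8/13, 1) → index 3
j=4: u_4=293/360 ∈ [8/13, 1) → index 3
j=5: u_5=353/360 ∈ [8/13, 1) → index 3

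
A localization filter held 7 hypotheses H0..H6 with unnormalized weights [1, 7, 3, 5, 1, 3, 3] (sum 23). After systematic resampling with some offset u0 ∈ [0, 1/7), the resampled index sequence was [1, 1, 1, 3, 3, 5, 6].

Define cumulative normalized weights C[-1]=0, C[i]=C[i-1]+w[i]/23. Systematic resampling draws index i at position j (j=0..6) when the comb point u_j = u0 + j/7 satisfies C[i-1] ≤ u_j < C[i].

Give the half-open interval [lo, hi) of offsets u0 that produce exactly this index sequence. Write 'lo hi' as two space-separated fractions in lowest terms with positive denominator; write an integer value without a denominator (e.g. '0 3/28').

C = [1/23, 8/23, 11/23, 16/23, 17/23, 20/23, 1]
j=0 picked index 1: u0 ∈ [1/23, 8/23)
j=1 picked index 1: u0 ∈ [-16/161, 33/161)
j=2 picked index 1: u0 ∈ [-39/161, 10/161)
j=3 picked index 3: u0 ∈ [8/161, 43/161)
j=4 picked index 3: u0 ∈ [-15/161, 20/161)
j=5 picked index 5: u0 ∈ [4/161, 25/161)
j=6 picked index 6: u0 ∈ [2/161, 1/7)
intersection: [8/161, 10/161)

8/161 10/161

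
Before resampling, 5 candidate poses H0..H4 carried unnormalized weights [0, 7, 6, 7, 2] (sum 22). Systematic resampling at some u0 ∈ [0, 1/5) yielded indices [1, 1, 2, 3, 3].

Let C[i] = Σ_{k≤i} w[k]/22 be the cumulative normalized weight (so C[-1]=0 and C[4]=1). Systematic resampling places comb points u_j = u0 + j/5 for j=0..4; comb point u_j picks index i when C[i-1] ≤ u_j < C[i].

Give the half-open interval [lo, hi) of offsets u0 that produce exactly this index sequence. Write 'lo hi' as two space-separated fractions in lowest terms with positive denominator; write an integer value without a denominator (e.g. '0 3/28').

C = [0, 7/22, 13/22, 10/11, 1]
j=0 picked index 1: u0 ∈ [0, 7/22)
j=1 picked index 1: u0 ∈ [-1/5, 13/110)
j=2 picked index 2: u0 ∈ [-9/110, 21/110)
j=3 picked index 3: u0 ∈ [-1/110, 17/55)
j=4 picked index 3: u0 ∈ [-23/110, 6/55)
intersection: [0, 6/55)

0 6/55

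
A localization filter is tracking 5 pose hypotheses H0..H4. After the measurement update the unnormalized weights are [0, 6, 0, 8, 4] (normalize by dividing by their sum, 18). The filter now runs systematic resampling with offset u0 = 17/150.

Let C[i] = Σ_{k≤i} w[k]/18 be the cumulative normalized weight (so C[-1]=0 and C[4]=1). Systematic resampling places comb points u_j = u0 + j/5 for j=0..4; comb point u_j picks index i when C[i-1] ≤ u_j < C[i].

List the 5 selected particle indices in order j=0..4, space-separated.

1 1 3 3 4

C = [0, 1/3, 1/3, 7/9, 1]
j=0: u_0=17/150 ∈ [0, 1/3) → index 1
j=1: u_1=47/150 ∈ [0, 1/3) → index 1
j=2: u_2=77/150 ∈ [1/3, 7/9) → index 3
j=3: u_3=107/150 ∈ [1/3, 7/9) → index 3
j=4: u_4=137/150 ∈ [7/9, 1) → index 4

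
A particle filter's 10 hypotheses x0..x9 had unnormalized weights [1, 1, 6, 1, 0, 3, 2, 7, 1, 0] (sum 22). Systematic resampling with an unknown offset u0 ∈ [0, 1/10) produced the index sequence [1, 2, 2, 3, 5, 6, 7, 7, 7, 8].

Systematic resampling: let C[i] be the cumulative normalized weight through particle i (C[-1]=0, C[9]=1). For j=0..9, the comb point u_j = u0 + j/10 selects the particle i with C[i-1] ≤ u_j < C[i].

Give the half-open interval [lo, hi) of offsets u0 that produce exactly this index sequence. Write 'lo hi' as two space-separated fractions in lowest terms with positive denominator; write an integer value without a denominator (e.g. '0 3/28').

7/110 1/11

C = [1/22, 1/11, 4/11, 9/22, 9/22, 6/11, 7/11, 21/22, 1, 1]
j=0 picked index 1: u0 ∈ [1/22, 1/11)
j=1 picked index 2: u0 ∈ [-1/110, 29/110)
j=2 picked index 2: u0 ∈ [-6/55, 9/55)
j=3 picked index 3: u0 ∈ [7/110, 6/55)
j=4 picked index 5: u0 ∈ [1/110, 8/55)
j=5 picked index 6: u0 ∈ [1/22, 3/22)
j=6 picked index 7: u0 ∈ [2/55, 39/110)
j=7 picked index 7: u0 ∈ [-7/110, 14/55)
j=8 picked index 7: u0 ∈ [-9/55, 17/110)
j=9 picked index 8: u0 ∈ [3/55, 1/10)
intersection: [7/110, 1/11)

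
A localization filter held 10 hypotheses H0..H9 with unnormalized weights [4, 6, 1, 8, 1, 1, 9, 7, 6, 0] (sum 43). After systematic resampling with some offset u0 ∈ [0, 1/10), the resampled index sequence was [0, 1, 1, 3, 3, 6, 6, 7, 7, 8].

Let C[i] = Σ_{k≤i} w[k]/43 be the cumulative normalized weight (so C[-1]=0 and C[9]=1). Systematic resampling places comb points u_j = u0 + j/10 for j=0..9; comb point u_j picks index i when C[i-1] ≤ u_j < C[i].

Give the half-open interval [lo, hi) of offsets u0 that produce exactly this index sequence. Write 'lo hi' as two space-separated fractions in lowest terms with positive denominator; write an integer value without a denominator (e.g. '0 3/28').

C = [4/43, 10/43, 11/43, 19/43, 20/43, 21/43, 30/43, 37/43, 1, 1]
j=0 picked index 0: u0 ∈ [0, 4/43)
j=1 picked index 1: u0 ∈ [-3/430, 57/430)
j=2 picked index 1: u0 ∈ [-23/215, 7/215)
j=3 picked index 3: u0 ∈ [-19/430, 61/430)
j=4 picked index 3: u0 ∈ [-31/215, 9/215)
j=5 picked index 6: u0 ∈ [-1/86, 17/86)
j=6 picked index 6: u0 ∈ [-24/215, 21/215)
j=7 picked index 7: u0 ∈ [-1/430, 69/430)
j=8 picked index 7: u0 ∈ [-22/215, 13/215)
j=9 picked index 8: u0 ∈ [-17/430, 1/10)
intersection: [0, 7/215)

0 7/215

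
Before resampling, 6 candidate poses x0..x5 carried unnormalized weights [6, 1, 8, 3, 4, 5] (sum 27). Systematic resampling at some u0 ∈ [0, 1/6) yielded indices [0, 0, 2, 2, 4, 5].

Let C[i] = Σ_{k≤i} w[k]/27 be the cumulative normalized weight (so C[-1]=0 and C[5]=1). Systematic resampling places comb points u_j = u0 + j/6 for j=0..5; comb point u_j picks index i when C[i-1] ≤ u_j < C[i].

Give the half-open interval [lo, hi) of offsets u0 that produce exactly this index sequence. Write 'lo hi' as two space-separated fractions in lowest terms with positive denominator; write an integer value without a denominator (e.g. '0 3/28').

C = [2/9, 7/27, 5/9, 2/3, 22/27, 1]
j=0 picked index 0: u0 ∈ [0, 2/9)
j=1 picked index 0: u0 ∈ [-1/6, 1/18)
j=2 picked index 2: u0 ∈ [-2/27, 2/9)
j=3 picked index 2: u0 ∈ [-13/54, 1/18)
j=4 picked index 4: u0 ∈ [0, 4/27)
j=5 picked index 5: u0 ∈ [-1/54, 1/6)
intersection: [0, 1/18)

0 1/18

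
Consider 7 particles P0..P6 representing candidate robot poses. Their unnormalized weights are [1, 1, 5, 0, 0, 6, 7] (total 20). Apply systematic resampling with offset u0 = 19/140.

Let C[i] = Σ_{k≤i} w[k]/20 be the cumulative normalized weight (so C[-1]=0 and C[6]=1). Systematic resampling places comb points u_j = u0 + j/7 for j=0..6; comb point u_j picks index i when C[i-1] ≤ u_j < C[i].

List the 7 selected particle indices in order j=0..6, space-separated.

C = [1/20, 1/10, 7/20, 7/20, 7/20, 13/20, 1]
j=0: u_0=19/140 ∈ [1/10, 7/20) → index 2
j=1: u_1=39/140 ∈ [1/10, 7/20) → index 2
j=2: u_2=59/140 ∈ [7/20, 13/20) → index 5
j=3: u_3=79/140 ∈ [7/20, 13/20) → index 5
j=4: u_4=99/140 ∈ [13/20, 1) → index 6
j=5: u_5=17/20 ∈ [13/20, 1) → index 6
j=6: u_6=139/140 ∈ [13/20, 1) → index 6

2 2 5 5 6 6 6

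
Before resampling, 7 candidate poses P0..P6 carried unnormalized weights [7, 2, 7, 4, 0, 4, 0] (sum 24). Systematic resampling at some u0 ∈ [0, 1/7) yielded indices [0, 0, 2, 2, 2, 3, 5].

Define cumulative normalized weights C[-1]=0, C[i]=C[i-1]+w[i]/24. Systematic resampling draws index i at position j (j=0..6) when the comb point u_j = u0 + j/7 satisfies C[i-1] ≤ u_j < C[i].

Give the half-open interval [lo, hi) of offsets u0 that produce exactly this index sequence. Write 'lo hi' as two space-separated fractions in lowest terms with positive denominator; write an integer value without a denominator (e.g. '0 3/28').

C = [7/24, 3/8, 2/3, 5/6, 5/6, 1, 1]
j=0 picked index 0: u0 ∈ [0, 7/24)
j=1 picked index 0: u0 ∈ [-1/7, 25/168)
j=2 picked index 2: u0 ∈ [5/56, 8/21)
j=3 picked index 2: u0 ∈ [-3/56, 5/21)
j=4 picked index 2: u0 ∈ [-11/56, 2/21)
j=5 picked index 3: u0 ∈ [-1/21, 5/42)
j=6 picked index 5: u0 ∈ [-1/42, 1/7)
intersection: [5/56, 2/21)

5/56 2/21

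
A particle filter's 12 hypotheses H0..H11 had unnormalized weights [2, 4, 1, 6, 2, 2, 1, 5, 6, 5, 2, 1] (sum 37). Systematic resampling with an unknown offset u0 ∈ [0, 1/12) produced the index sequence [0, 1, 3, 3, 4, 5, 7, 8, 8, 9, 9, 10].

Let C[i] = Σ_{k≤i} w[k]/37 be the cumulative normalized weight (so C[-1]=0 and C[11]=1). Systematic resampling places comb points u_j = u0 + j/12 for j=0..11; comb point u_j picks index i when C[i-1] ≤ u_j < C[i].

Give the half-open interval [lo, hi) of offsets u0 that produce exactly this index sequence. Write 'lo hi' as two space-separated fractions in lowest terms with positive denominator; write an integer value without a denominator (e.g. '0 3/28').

C = [2/37, 6/37, 7/37, 13/37, 15/37, 17/37, 18/37, 23/37, 29/37, 34/37, 36/37, 1]
j=0 picked index 0: u0 ∈ [0, 2/37)
j=1 picked index 1: u0 ∈ [-13/444, 35/444)
j=2 picked index 3: u0 ∈ [5/222, 41/222)
j=3 picked index 3: u0 ∈ [-9/148, 15/148)
j=4 picked index 4: u0 ∈ [2/111, 8/111)
j=5 picked index 5: u0 ∈ [-5/444, 19/444)
j=6 picked index 7: u0 ∈ [-1/74, 9/74)
j=7 picked index 8: u0 ∈ [17/444, 89/444)
j=8 picked index 8: u0 ∈ [-5/111, 13/111)
j=9 picked index 9: u0 ∈ [5/148, 25/148)
j=10 picked index 9: u0 ∈ [-11/222, 19/222)
j=11 picked index 10: u0 ∈ [1/444, 25/444)
intersection: [17/444, 19/444)

17/444 19/444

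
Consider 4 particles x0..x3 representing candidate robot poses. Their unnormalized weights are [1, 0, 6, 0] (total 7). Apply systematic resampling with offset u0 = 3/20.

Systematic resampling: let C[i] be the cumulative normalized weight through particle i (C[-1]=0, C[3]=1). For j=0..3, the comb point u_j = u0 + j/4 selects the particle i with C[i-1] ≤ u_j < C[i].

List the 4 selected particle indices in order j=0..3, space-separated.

2 2 2 2

C = [1/7, 1/7, 1, 1]
j=0: u_0=3/20 ∈ [1/7, 1) → index 2
j=1: u_1=2/5 ∈ [1/7, 1) → index 2
j=2: u_2=13/20 ∈ [1/7, 1) → index 2
j=3: u_3=9/10 ∈ [1/7, 1) → index 2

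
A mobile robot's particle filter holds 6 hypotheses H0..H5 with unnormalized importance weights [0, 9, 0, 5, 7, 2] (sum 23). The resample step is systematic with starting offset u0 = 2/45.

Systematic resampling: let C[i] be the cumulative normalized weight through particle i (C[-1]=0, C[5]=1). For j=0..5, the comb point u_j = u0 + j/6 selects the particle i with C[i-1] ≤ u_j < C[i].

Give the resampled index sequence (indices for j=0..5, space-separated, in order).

C = [0, 9/23, 9/23, 14/23, 21/23, 1]
j=0: u_0=2/45 ∈ [0, 9/23) → index 1
j=1: u_1=19/90 ∈ [0, 9/23) → index 1
j=2: u_2=17/45 ∈ [0, 9/23) → index 1
j=3: u_3=49/90 ∈ [9/23, 14/23) → index 3
j=4: u_4=32/45 ∈ [14/23, 21/23) → index 4
j=5: u_5=79/90 ∈ [14/23, 21/23) → index 4

1 1 1 3 4 4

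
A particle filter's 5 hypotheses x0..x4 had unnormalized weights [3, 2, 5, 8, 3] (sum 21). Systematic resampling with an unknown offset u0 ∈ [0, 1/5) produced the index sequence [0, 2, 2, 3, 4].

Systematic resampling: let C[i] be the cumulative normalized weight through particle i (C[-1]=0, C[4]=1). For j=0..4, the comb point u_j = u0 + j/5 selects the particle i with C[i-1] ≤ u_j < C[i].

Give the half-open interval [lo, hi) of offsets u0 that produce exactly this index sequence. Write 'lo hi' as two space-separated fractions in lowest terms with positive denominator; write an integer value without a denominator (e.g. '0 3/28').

C = [1/7, 5/21, 10/21, 6/7, 1]
j=0 picked index 0: u0 ∈ [0, 1/7)
j=1 picked index 2: u0 ∈ [4/105, 29/105)
j=2 picked index 2: u0 ∈ [-17/105, 8/105)
j=3 picked index 3: u0 ∈ [-13/105, 9/35)
j=4 picked index 4: u0 ∈ [2/35, 1/5)
intersection: [2/35, 8/105)

2/35 8/105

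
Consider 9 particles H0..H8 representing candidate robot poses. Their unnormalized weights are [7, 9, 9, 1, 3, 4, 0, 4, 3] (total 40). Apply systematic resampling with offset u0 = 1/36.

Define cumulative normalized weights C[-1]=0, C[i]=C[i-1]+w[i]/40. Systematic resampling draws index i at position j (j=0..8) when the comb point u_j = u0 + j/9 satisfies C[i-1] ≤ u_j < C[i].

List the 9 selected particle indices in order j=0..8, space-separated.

0 0 1 1 2 2 4 5 7

C = [7/40, 2/5, 5/8, 13/20, 29/40, 33/40, 33/40, 37/40, 1]
j=0: u_0=1/36 ∈ [0, 7/40) → index 0
j=1: u_1=5/36 ∈ [0, 7/40) → index 0
j=2: u_2=1/4 ∈ [7/40, 2/5) → index 1
j=3: u_3=13/36 ∈ [7/40, 2/5) → index 1
j=4: u_4=17/36 ∈ [2/5, 5/8) → index 2
j=5: u_5=7/12 ∈ [2/5, 5/8) → index 2
j=6: u_6=25/36 ∈ [13/20, 29/40) → index 4
j=7: u_7=29/36 ∈ [29/40, 33/40) → index 5
j=8: u_8=11/12 ∈ [33/40, 37/40) → index 7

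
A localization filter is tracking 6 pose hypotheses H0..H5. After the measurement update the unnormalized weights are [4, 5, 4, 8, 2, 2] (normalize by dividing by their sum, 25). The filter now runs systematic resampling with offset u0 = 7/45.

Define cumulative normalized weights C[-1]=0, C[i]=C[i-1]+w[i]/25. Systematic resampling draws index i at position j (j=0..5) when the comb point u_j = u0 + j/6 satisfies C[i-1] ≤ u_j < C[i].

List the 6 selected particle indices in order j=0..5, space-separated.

0 1 2 3 3 5

C = [4/25, 9/25, 13/25, 21/25, 23/25, 1]
j=0: u_0=7/45 ∈ [0, 4/25) → index 0
j=1: u_1=29/90 ∈ [4/25, 9/25) → index 1
j=2: u_2=22/45 ∈ [9/25, 13/25) → index 2
j=3: u_3=59/90 ∈ [13/25, 21/25) → index 3
j=4: u_4=37/45 ∈ [13/25, 21/25) → index 3
j=5: u_5=89/90 ∈ [23/25, 1) → index 5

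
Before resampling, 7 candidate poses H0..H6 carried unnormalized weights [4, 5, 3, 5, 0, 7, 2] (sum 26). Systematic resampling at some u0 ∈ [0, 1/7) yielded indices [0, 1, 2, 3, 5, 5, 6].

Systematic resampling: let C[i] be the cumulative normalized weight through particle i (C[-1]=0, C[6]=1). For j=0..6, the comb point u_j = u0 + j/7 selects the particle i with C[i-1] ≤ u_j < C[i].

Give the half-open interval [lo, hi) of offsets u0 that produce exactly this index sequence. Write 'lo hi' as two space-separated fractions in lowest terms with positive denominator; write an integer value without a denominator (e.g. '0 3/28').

C = [2/13, 9/26, 6/13, 17/26, 17/26, 12/13, 1]
j=0 picked index 0: u0 ∈ [0, 2/13)
j=1 picked index 1: u0 ∈ [1/91, 37/182)
j=2 picked index 2: u0 ∈ [11/182, 16/91)
j=3 picked index 3: u0 ∈ [3/91, 41/182)
j=4 picked index 5: u0 ∈ [15/182, 32/91)
j=5 picked index 5: u0 ∈ [-11/182, 19/91)
j=6 picked index 6: u0 ∈ [6/91, 1/7)
intersection: [15/182, 1/7)

15/182 1/7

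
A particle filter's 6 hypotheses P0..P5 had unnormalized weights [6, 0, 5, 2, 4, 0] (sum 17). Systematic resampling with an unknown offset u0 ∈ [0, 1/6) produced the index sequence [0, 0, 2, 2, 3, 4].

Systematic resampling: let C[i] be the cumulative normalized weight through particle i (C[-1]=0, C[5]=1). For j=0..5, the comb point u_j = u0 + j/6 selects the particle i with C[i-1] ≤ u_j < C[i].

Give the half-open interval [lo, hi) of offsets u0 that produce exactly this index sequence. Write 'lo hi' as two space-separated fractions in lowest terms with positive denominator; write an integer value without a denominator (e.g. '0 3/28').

C = [6/17, 6/17, 11/17, 13/17, 1, 1]
j=0 picked index 0: u0 ∈ [0, 6/17)
j=1 picked index 0: u0 ∈ [-1/6, 19/102)
j=2 picked index 2: u0 ∈ [1/51, 16/51)
j=3 picked index 2: u0 ∈ [-5/34, 5/34)
j=4 picked index 3: u0 ∈ [-1/51, 5/51)
j=5 picked index 4: u0 ∈ [-7/102, 1/6)
intersection: [1/51, 5/51)

1/51 5/51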